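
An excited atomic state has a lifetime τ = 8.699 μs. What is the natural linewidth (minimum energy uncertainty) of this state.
37.833 peV

Using the energy-time uncertainty principle:
ΔEΔt ≥ ℏ/2

The lifetime τ represents the time uncertainty Δt.
The natural linewidth (minimum energy uncertainty) is:

ΔE = ℏ/(2τ)
ΔE = (1.055e-34 J·s) / (2 × 8.699e-06 s)
ΔE = 6.061e-30 J = 37.833 peV

This natural linewidth limits the precision of spectroscopic measurements.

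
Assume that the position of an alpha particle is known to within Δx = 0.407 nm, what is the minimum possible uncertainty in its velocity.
19.498 m/s

Using the Heisenberg uncertainty principle and Δp = mΔv:
ΔxΔp ≥ ℏ/2
Δx(mΔv) ≥ ℏ/2

The minimum uncertainty in velocity is:
Δv_min = ℏ/(2mΔx)
Δv_min = (1.055e-34 J·s) / (2 × 6.645e-27 kg × 4.070e-10 m)
Δv_min = 1.950e+01 m/s = 19.498 m/s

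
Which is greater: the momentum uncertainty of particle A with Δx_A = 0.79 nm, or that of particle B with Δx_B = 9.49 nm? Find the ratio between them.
Particle A has the larger minimum momentum uncertainty, by a factor of 12.01.

For each particle, the minimum momentum uncertainty is Δp_min = ℏ/(2Δx):

Particle A: Δp_A = ℏ/(2×7.900e-10 m) = 6.675e-26 kg·m/s
Particle B: Δp_B = ℏ/(2×9.490e-09 m) = 5.556e-27 kg·m/s

Ratio: Δp_A/Δp_B = 12.01

Since Δp_min ∝ 1/Δx, the particle with smaller position uncertainty (A) has larger momentum uncertainty.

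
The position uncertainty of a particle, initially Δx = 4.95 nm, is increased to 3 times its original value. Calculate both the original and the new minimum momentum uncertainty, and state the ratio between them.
Original Δp_min = 1.065 × 10^-26 kg·m/s; new Δp'_min = 3.551 × 10^-27 kg·m/s; ratio Δp'_min/Δp_min = 1/3.

From the uncertainty principle ΔxΔp ≥ ℏ/2, the minimum momentum uncertainty is Δp_min = ℏ/(2Δx).

Original (Δx = 4.95 nm = 4.950e-09 m):
Δp_min = (1.055e-34 J·s)/(2 × 4.950e-09 m) = 1.065e-26 kg·m/s

When Δx → 3Δx:
Δp'_min = ℏ/(2 × 3Δx) = (1/3) × ℏ/(2Δx) = (1/3) × Δp_min
Δp'_min = 1/3 × 1.065e-26 kg·m/s = 3.551e-27 kg·m/s

Since Δp_min ∝ 1/Δx, when Δx is increased to 3 times its original value, Δp_min decreases to 1/3 of its original value.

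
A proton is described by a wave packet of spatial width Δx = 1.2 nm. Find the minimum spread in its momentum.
4.394 × 10^-26 kg·m/s

For a wave packet, the spatial width Δx and momentum spread Δp are related by the uncertainty principle:
ΔxΔp ≥ ℏ/2

The minimum momentum spread is:
Δp_min = ℏ/(2Δx)
Δp_min = (1.055e-34 J·s) / (2 × 1.200e-09 m)
Δp_min = 4.394e-26 kg·m/s

A wave packet cannot have both a well-defined position and well-defined momentum.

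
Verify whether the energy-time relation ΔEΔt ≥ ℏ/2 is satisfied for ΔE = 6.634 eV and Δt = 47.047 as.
No, it violates the uncertainty relation.

Calculate the product ΔEΔt:
ΔE = 6.634 eV = 1.063e-18 J
ΔEΔt = (1.063e-18 J) × (4.705e-17 s)
ΔEΔt = 5.001e-35 J·s

Compare to the minimum allowed value ℏ/2:
ℏ/2 = 5.273e-35 J·s

Since ΔEΔt = 5.001e-35 J·s < 5.273e-35 J·s = ℏ/2,
this violates the uncertainty relation.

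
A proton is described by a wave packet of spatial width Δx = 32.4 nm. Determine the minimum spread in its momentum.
1.627 × 10^-27 kg·m/s

For a wave packet, the spatial width Δx and momentum spread Δp are related by the uncertainty principle:
ΔxΔp ≥ ℏ/2

The minimum momentum spread is:
Δp_min = ℏ/(2Δx)
Δp_min = (1.055e-34 J·s) / (2 × 3.240e-08 m)
Δp_min = 1.627e-27 kg·m/s

A wave packet cannot have both a well-defined position and well-defined momentum.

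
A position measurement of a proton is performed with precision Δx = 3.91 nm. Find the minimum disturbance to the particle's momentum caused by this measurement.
1.349 × 10^-26 kg·m/s

The uncertainty principle implies that measuring position disturbs momentum:
ΔxΔp ≥ ℏ/2

When we measure position with precision Δx, we necessarily introduce a momentum uncertainty:
Δp ≥ ℏ/(2Δx)
Δp_min = (1.055e-34 J·s) / (2 × 3.910e-09 m)
Δp_min = 1.349e-26 kg·m/s

The more precisely we measure position, the greater the momentum disturbance.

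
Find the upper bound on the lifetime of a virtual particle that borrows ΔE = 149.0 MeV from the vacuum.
2.209 ys

Using the energy-time uncertainty principle:
ΔEΔt ≥ ℏ/2

For a virtual particle borrowing energy ΔE, the maximum lifetime is:
Δt_max = ℏ/(2ΔE)

Converting energy:
ΔE = 149.0 MeV = 2.387e-11 J

Δt_max = (1.055e-34 J·s) / (2 × 2.387e-11 J)
Δt_max = 2.209e-24 s = 2.209 ys

Virtual particles with higher borrowed energy exist for shorter times.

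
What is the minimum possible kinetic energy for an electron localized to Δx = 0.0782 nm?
1.558 eV

Localizing a particle requires giving it sufficient momentum uncertainty:

1. From uncertainty principle: Δp ≥ ℏ/(2Δx)
   Δp_min = (1.055e-34 J·s) / (2 × 7.820e-11 m)
   Δp_min = 6.743e-25 kg·m/s

2. This momentum uncertainty corresponds to kinetic energy:
   KE ≈ (Δp)²/(2m) = (6.743e-25)²/(2 × 9.109e-31 kg)
   KE = 2.496e-19 J = 1.558 eV

Tighter localization requires more energy.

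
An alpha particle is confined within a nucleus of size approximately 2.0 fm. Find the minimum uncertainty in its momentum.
2.636 × 10^-20 kg·m/s

Using the Heisenberg uncertainty principle:
ΔxΔp ≥ ℏ/2

With Δx ≈ L = 2.000e-15 m (the confinement size):
Δp_min = ℏ/(2Δx)
Δp_min = (1.055e-34 J·s) / (2 × 2.000e-15 m)
Δp_min = 2.636e-20 kg·m/s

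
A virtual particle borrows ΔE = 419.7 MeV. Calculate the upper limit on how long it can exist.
7.841 × 10^-25 s

Using the energy-time uncertainty principle:
ΔEΔt ≥ ℏ/2

For a virtual particle borrowing energy ΔE, the maximum lifetime is:
Δt_max = ℏ/(2ΔE)

Converting energy:
ΔE = 419.7 MeV = 6.724e-11 J

Δt_max = (1.055e-34 J·s) / (2 × 6.724e-11 J)
Δt_max = 7.841e-25 s = 7.841 × 10^-25 s

Virtual particles with higher borrowed energy exist for shorter times.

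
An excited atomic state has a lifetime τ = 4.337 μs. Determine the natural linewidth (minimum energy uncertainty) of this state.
75.883 peV

Using the energy-time uncertainty principle:
ΔEΔt ≥ ℏ/2

The lifetime τ represents the time uncertainty Δt.
The natural linewidth (minimum energy uncertainty) is:

ΔE = ℏ/(2τ)
ΔE = (1.055e-34 J·s) / (2 × 4.337e-06 s)
ΔE = 1.216e-29 J = 75.883 peV

This natural linewidth limits the precision of spectroscopic measurements.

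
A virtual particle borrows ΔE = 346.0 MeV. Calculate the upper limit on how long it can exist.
9.512 × 10^-25 s

Using the energy-time uncertainty principle:
ΔEΔt ≥ ℏ/2

For a virtual particle borrowing energy ΔE, the maximum lifetime is:
Δt_max = ℏ/(2ΔE)

Converting energy:
ΔE = 346.0 MeV = 5.544e-11 J

Δt_max = (1.055e-34 J·s) / (2 × 5.544e-11 J)
Δt_max = 9.512e-25 s = 9.512 × 10^-25 s

Virtual particles with higher borrowed energy exist for shorter times.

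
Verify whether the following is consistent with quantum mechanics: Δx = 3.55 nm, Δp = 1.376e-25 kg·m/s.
Yes, it satisfies the uncertainty principle.

Calculate the product ΔxΔp:
ΔxΔp = (3.550e-09 m) × (1.376e-25 kg·m/s)
ΔxΔp = 4.885e-34 J·s

Compare to the minimum allowed value ℏ/2:
ℏ/2 = 5.273e-35 J·s

Since ΔxΔp = 4.885e-34 J·s ≥ 5.273e-35 J·s = ℏ/2,
the measurement satisfies the uncertainty principle.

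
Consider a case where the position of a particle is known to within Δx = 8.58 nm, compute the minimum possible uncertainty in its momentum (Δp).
6.146 × 10^-27 kg·m/s

Using the Heisenberg uncertainty principle:
ΔxΔp ≥ ℏ/2

The minimum uncertainty in momentum is:
Δp_min = ℏ/(2Δx)
Δp_min = (1.055e-34 J·s) / (2 × 8.580e-09 m)
Δp_min = 6.146e-27 kg·m/s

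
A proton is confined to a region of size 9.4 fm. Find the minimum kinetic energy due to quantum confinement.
58.708 keV

Using the uncertainty principle:

1. Position uncertainty: Δx ≈ 9.400e-15 m
2. Minimum momentum uncertainty: Δp = ℏ/(2Δx) = 5.609e-21 kg·m/s
3. Minimum kinetic energy:
   KE = (Δp)²/(2m) = (5.609e-21)²/(2 × 1.673e-27 kg)
   KE = 9.406e-15 J = 58.708 keV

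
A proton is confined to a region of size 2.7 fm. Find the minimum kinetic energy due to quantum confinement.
711.585 keV

Using the uncertainty principle:

1. Position uncertainty: Δx ≈ 2.700e-15 m
2. Minimum momentum uncertainty: Δp = ℏ/(2Δx) = 1.953e-20 kg·m/s
3. Minimum kinetic energy:
   KE = (Δp)²/(2m) = (1.953e-20)²/(2 × 1.673e-27 kg)
   KE = 1.140e-13 J = 711.585 keV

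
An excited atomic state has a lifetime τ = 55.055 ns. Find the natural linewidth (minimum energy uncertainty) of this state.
5.978 neV

Using the energy-time uncertainty principle:
ΔEΔt ≥ ℏ/2

The lifetime τ represents the time uncertainty Δt.
The natural linewidth (minimum energy uncertainty) is:

ΔE = ℏ/(2τ)
ΔE = (1.055e-34 J·s) / (2 × 5.505e-08 s)
ΔE = 9.577e-28 J = 5.978 neV

This natural linewidth limits the precision of spectroscopic measurements.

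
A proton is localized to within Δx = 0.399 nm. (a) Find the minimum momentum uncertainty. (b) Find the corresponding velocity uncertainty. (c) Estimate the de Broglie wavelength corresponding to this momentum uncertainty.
(a) Δp_min = 1.322 × 10^-25 kg·m/s
(b) Δv_min = 79.009 m/s
(c) λ_dB = 5.014 nm

Step-by-step:

(a) From the uncertainty principle:
Δp_min = ℏ/(2Δx) = (1.055e-34 J·s)/(2 × 3.990e-10 m) = 1.322e-25 kg·m/s

(b) The velocity uncertainty:
Δv = Δp/m = (1.322e-25 kg·m/s)/(1.673e-27 kg) = 7.901e+01 m/s = 79.009 m/s

(c) The de Broglie wavelength for this momentum:
λ = h/p = (6.626e-34 J·s)/(1.322e-25 kg·m/s) = 5.014e-09 m = 5.014 nm

Note: The de Broglie wavelength is comparable to the localization size, as expected from wave-particle duality.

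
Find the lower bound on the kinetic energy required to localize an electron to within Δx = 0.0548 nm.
3.172 eV

Localizing a particle requires giving it sufficient momentum uncertainty:

1. From uncertainty principle: Δp ≥ ℏ/(2Δx)
   Δp_min = (1.055e-34 J·s) / (2 × 5.480e-11 m)
   Δp_min = 9.622e-25 kg·m/s

2. This momentum uncertainty corresponds to kinetic energy:
   KE ≈ (Δp)²/(2m) = (9.622e-25)²/(2 × 9.109e-31 kg)
   KE = 5.082e-19 J = 3.172 eV

Tighter localization requires more energy.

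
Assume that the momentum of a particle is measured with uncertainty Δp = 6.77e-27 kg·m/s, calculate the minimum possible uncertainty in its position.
7.789 nm

Using the Heisenberg uncertainty principle:
ΔxΔp ≥ ℏ/2

The minimum uncertainty in position is:
Δx_min = ℏ/(2Δp)
Δx_min = (1.055e-34 J·s) / (2 × 6.770e-27 kg·m/s)
Δx_min = 7.789e-09 m = 7.789 nm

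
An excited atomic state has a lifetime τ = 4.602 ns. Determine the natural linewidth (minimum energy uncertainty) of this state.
71.514 neV

Using the energy-time uncertainty principle:
ΔEΔt ≥ ℏ/2

The lifetime τ represents the time uncertainty Δt.
The natural linewidth (minimum energy uncertainty) is:

ΔE = ℏ/(2τ)
ΔE = (1.055e-34 J·s) / (2 × 4.602e-09 s)
ΔE = 1.146e-26 J = 71.514 neV

This natural linewidth limits the precision of spectroscopic measurements.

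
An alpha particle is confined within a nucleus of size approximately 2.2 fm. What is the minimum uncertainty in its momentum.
2.397 × 10^-20 kg·m/s

Using the Heisenberg uncertainty principle:
ΔxΔp ≥ ℏ/2

With Δx ≈ L = 2.200e-15 m (the confinement size):
Δp_min = ℏ/(2Δx)
Δp_min = (1.055e-34 J·s) / (2 × 2.200e-15 m)
Δp_min = 2.397e-20 kg·m/s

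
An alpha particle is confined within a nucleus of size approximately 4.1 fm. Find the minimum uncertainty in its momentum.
1.286 × 10^-20 kg·m/s

Using the Heisenberg uncertainty principle:
ΔxΔp ≥ ℏ/2

With Δx ≈ L = 4.100e-15 m (the confinement size):
Δp_min = ℏ/(2Δx)
Δp_min = (1.055e-34 J·s) / (2 × 4.100e-15 m)
Δp_min = 1.286e-20 kg·m/s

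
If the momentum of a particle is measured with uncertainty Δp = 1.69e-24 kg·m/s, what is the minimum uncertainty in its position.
31.200 pm

Using the Heisenberg uncertainty principle:
ΔxΔp ≥ ℏ/2

The minimum uncertainty in position is:
Δx_min = ℏ/(2Δp)
Δx_min = (1.055e-34 J·s) / (2 × 1.690e-24 kg·m/s)
Δx_min = 3.120e-11 m = 31.200 pm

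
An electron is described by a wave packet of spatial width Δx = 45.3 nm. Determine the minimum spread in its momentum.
1.164 × 10^-27 kg·m/s

For a wave packet, the spatial width Δx and momentum spread Δp are related by the uncertainty principle:
ΔxΔp ≥ ℏ/2

The minimum momentum spread is:
Δp_min = ℏ/(2Δx)
Δp_min = (1.055e-34 J·s) / (2 × 4.530e-08 m)
Δp_min = 1.164e-27 kg·m/s

A wave packet cannot have both a well-defined position and well-defined momentum.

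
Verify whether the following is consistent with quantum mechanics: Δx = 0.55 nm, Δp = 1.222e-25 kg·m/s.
Yes, it satisfies the uncertainty principle.

Calculate the product ΔxΔp:
ΔxΔp = (5.500e-10 m) × (1.222e-25 kg·m/s)
ΔxΔp = 6.721e-35 J·s

Compare to the minimum allowed value ℏ/2:
ℏ/2 = 5.273e-35 J·s

Since ΔxΔp = 6.721e-35 J·s ≥ 5.273e-35 J·s = ℏ/2,
the measurement satisfies the uncertainty principle.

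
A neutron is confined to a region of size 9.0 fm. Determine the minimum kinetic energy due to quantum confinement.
63.954 keV

Using the uncertainty principle:

1. Position uncertainty: Δx ≈ 9.000e-15 m
2. Minimum momentum uncertainty: Δp = ℏ/(2Δx) = 5.859e-21 kg·m/s
3. Minimum kinetic energy:
   KE = (Δp)²/(2m) = (5.859e-21)²/(2 × 1.675e-27 kg)
   KE = 1.025e-14 J = 63.954 keV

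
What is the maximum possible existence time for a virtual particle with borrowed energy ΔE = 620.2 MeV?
5.306 × 10^-25 s

Using the energy-time uncertainty principle:
ΔEΔt ≥ ℏ/2

For a virtual particle borrowing energy ΔE, the maximum lifetime is:
Δt_max = ℏ/(2ΔE)

Converting energy:
ΔE = 620.2 MeV = 9.937e-11 J

Δt_max = (1.055e-34 J·s) / (2 × 9.937e-11 J)
Δt_max = 5.306e-25 s = 5.306 × 10^-25 s

Virtual particles with higher borrowed energy exist for shorter times.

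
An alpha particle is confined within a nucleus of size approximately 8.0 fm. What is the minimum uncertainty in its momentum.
6.591 × 10^-21 kg·m/s

Using the Heisenberg uncertainty principle:
ΔxΔp ≥ ℏ/2

With Δx ≈ L = 8.000e-15 m (the confinement size):
Δp_min = ℏ/(2Δx)
Δp_min = (1.055e-34 J·s) / (2 × 8.000e-15 m)
Δp_min = 6.591e-21 kg·m/s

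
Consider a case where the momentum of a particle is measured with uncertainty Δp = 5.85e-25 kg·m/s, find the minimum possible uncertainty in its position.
90.134 pm

Using the Heisenberg uncertainty principle:
ΔxΔp ≥ ℏ/2

The minimum uncertainty in position is:
Δx_min = ℏ/(2Δp)
Δx_min = (1.055e-34 J·s) / (2 × 5.850e-25 kg·m/s)
Δx_min = 9.013e-11 m = 90.134 pm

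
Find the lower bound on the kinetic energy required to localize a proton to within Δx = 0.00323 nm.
497.221 meV

Localizing a particle requires giving it sufficient momentum uncertainty:

1. From uncertainty principle: Δp ≥ ℏ/(2Δx)
   Δp_min = (1.055e-34 J·s) / (2 × 3.230e-12 m)
   Δp_min = 1.632e-23 kg·m/s

2. This momentum uncertainty corresponds to kinetic energy:
   KE ≈ (Δp)²/(2m) = (1.632e-23)²/(2 × 1.673e-27 kg)
   KE = 7.966e-20 J = 497.221 meV

Tighter localization requires more energy.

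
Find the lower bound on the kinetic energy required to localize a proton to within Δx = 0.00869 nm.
68.693 meV

Localizing a particle requires giving it sufficient momentum uncertainty:

1. From uncertainty principle: Δp ≥ ℏ/(2Δx)
   Δp_min = (1.055e-34 J·s) / (2 × 8.690e-12 m)
   Δp_min = 6.068e-24 kg·m/s

2. This momentum uncertainty corresponds to kinetic energy:
   KE ≈ (Δp)²/(2m) = (6.068e-24)²/(2 × 1.673e-27 kg)
   KE = 1.101e-20 J = 68.693 meV

Tighter localization requires more energy.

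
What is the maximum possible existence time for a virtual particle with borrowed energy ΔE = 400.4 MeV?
8.219 × 10^-25 s

Using the energy-time uncertainty principle:
ΔEΔt ≥ ℏ/2

For a virtual particle borrowing energy ΔE, the maximum lifetime is:
Δt_max = ℏ/(2ΔE)

Converting energy:
ΔE = 400.4 MeV = 6.415e-11 J

Δt_max = (1.055e-34 J·s) / (2 × 6.415e-11 J)
Δt_max = 8.219e-25 s = 8.219 × 10^-25 s

Virtual particles with higher borrowed energy exist for shorter times.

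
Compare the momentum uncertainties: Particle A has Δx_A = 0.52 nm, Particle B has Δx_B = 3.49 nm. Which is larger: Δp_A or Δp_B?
Particle A has the larger minimum momentum uncertainty, by a factor of 6.71.

For each particle, the minimum momentum uncertainty is Δp_min = ℏ/(2Δx):

Particle A: Δp_A = ℏ/(2×5.200e-10 m) = 1.014e-25 kg·m/s
Particle B: Δp_B = ℏ/(2×3.490e-09 m) = 1.511e-26 kg·m/s

Ratio: Δp_A/Δp_B = 6.71

Since Δp_min ∝ 1/Δx, the particle with smaller position uncertainty (A) has larger momentum uncertainty.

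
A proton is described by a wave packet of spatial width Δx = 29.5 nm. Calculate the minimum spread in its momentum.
1.787 × 10^-27 kg·m/s

For a wave packet, the spatial width Δx and momentum spread Δp are related by the uncertainty principle:
ΔxΔp ≥ ℏ/2

The minimum momentum spread is:
Δp_min = ℏ/(2Δx)
Δp_min = (1.055e-34 J·s) / (2 × 2.950e-08 m)
Δp_min = 1.787e-27 kg·m/s

A wave packet cannot have both a well-defined position and well-defined momentum.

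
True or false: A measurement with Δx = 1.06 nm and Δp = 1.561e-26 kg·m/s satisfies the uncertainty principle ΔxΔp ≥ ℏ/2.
No, it violates the uncertainty principle (impossible measurement).

Calculate the product ΔxΔp:
ΔxΔp = (1.060e-09 m) × (1.561e-26 kg·m/s)
ΔxΔp = 1.655e-35 J·s

Compare to the minimum allowed value ℏ/2:
ℏ/2 = 5.273e-35 J·s

Since ΔxΔp = 1.655e-35 J·s < 5.273e-35 J·s = ℏ/2,
the measurement violates the uncertainty principle.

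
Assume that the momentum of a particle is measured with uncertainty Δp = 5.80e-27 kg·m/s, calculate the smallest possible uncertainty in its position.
9.091 nm

Using the Heisenberg uncertainty principle:
ΔxΔp ≥ ℏ/2

The minimum uncertainty in position is:
Δx_min = ℏ/(2Δp)
Δx_min = (1.055e-34 J·s) / (2 × 5.800e-27 kg·m/s)
Δx_min = 9.091e-09 m = 9.091 nm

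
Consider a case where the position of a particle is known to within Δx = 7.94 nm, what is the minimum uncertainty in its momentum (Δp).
6.641 × 10^-27 kg·m/s

Using the Heisenberg uncertainty principle:
ΔxΔp ≥ ℏ/2

The minimum uncertainty in momentum is:
Δp_min = ℏ/(2Δx)
Δp_min = (1.055e-34 J·s) / (2 × 7.940e-09 m)
Δp_min = 6.641e-27 kg·m/s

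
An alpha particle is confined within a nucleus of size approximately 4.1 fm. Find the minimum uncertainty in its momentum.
1.286 × 10^-20 kg·m/s

Using the Heisenberg uncertainty principle:
ΔxΔp ≥ ℏ/2

With Δx ≈ L = 4.100e-15 m (the confinement size):
Δp_min = ℏ/(2Δx)
Δp_min = (1.055e-34 J·s) / (2 × 4.100e-15 m)
Δp_min = 1.286e-20 kg·m/s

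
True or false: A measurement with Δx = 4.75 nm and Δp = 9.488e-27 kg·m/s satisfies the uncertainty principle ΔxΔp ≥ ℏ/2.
No, it violates the uncertainty principle (impossible measurement).

Calculate the product ΔxΔp:
ΔxΔp = (4.750e-09 m) × (9.488e-27 kg·m/s)
ΔxΔp = 4.507e-35 J·s

Compare to the minimum allowed value ℏ/2:
ℏ/2 = 5.273e-35 J·s

Since ΔxΔp = 4.507e-35 J·s < 5.273e-35 J·s = ℏ/2,
the measurement violates the uncertainty principle.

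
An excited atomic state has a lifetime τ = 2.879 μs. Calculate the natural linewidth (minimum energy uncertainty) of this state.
114.313 peV

Using the energy-time uncertainty principle:
ΔEΔt ≥ ℏ/2

The lifetime τ represents the time uncertainty Δt.
The natural linewidth (minimum energy uncertainty) is:

ΔE = ℏ/(2τ)
ΔE = (1.055e-34 J·s) / (2 × 2.879e-06 s)
ΔE = 1.831e-29 J = 114.313 peV

This natural linewidth limits the precision of spectroscopic measurements.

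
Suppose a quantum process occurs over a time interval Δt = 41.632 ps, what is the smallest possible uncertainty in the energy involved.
7.905 μeV

Using the energy-time uncertainty principle:
ΔEΔt ≥ ℏ/2

The minimum uncertainty in energy is:
ΔE_min = ℏ/(2Δt)
ΔE_min = (1.055e-34 J·s) / (2 × 4.163e-11 s)
ΔE_min = 1.267e-24 J = 7.905 μeV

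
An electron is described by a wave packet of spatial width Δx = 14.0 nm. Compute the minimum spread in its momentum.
3.766 × 10^-27 kg·m/s

For a wave packet, the spatial width Δx and momentum spread Δp are related by the uncertainty principle:
ΔxΔp ≥ ℏ/2

The minimum momentum spread is:
Δp_min = ℏ/(2Δx)
Δp_min = (1.055e-34 J·s) / (2 × 1.400e-08 m)
Δp_min = 3.766e-27 kg·m/s

A wave packet cannot have both a well-defined position and well-defined momentum.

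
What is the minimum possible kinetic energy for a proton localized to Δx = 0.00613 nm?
138.049 meV

Localizing a particle requires giving it sufficient momentum uncertainty:

1. From uncertainty principle: Δp ≥ ℏ/(2Δx)
   Δp_min = (1.055e-34 J·s) / (2 × 6.130e-12 m)
   Δp_min = 8.602e-24 kg·m/s

2. This momentum uncertainty corresponds to kinetic energy:
   KE ≈ (Δp)²/(2m) = (8.602e-24)²/(2 × 1.673e-27 kg)
   KE = 2.212e-20 J = 138.049 meV

Tighter localization requires more energy.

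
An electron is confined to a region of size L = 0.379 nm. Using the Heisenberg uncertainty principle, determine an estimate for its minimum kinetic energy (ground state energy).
66.311 meV

Using the uncertainty principle to estimate ground state energy:

1. The position uncertainty is approximately the confinement size:
   Δx ≈ L = 3.790e-10 m

2. From ΔxΔp ≥ ℏ/2, the minimum momentum uncertainty is:
   Δp ≈ ℏ/(2L) = 1.391e-25 kg·m/s

3. The kinetic energy is approximately:
   KE ≈ (Δp)²/(2m) = (1.391e-25)²/(2 × 9.109e-31 kg)
   KE ≈ 1.062e-20 J = 66.311 meV

This is an order-of-magnitude estimate of the ground state energy.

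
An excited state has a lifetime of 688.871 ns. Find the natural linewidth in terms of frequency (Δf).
115.519 kHz

Using the energy-time uncertainty principle and E = hf:
ΔEΔt ≥ ℏ/2
hΔf·Δt ≥ ℏ/2

The minimum frequency uncertainty is:
Δf = ℏ/(2hτ) = 1/(4πτ)
Δf = 1/(4π × 6.889e-07 s)
Δf = 1.155e+05 Hz = 115.519 kHz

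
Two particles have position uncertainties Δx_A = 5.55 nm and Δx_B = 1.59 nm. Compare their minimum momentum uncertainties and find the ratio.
Particle B has the larger minimum momentum uncertainty, by a factor of 3.49.

For each particle, the minimum momentum uncertainty is Δp_min = ℏ/(2Δx):

Particle A: Δp_A = ℏ/(2×5.550e-09 m) = 9.501e-27 kg·m/s
Particle B: Δp_B = ℏ/(2×1.590e-09 m) = 3.316e-26 kg·m/s

Ratio: Δp_B/Δp_A = 3.49

Since Δp_min ∝ 1/Δx, the particle with smaller position uncertainty (B) has larger momentum uncertainty.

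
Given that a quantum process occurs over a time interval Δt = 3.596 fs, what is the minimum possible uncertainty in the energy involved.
91.520 meV

Using the energy-time uncertainty principle:
ΔEΔt ≥ ℏ/2

The minimum uncertainty in energy is:
ΔE_min = ℏ/(2Δt)
ΔE_min = (1.055e-34 J·s) / (2 × 3.596e-15 s)
ΔE_min = 1.466e-20 J = 91.520 meV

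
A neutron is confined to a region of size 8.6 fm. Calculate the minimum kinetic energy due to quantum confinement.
70.042 keV

Using the uncertainty principle:

1. Position uncertainty: Δx ≈ 8.600e-15 m
2. Minimum momentum uncertainty: Δp = ℏ/(2Δx) = 6.131e-21 kg·m/s
3. Minimum kinetic energy:
   KE = (Δp)²/(2m) = (6.131e-21)²/(2 × 1.675e-27 kg)
   KE = 1.122e-14 J = 70.042 keV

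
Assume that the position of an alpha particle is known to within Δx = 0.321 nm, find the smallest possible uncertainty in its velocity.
24.721 m/s

Using the Heisenberg uncertainty principle and Δp = mΔv:
ΔxΔp ≥ ℏ/2
Δx(mΔv) ≥ ℏ/2

The minimum uncertainty in velocity is:
Δv_min = ℏ/(2mΔx)
Δv_min = (1.055e-34 J·s) / (2 × 6.645e-27 kg × 3.210e-10 m)
Δv_min = 2.472e+01 m/s = 24.721 m/s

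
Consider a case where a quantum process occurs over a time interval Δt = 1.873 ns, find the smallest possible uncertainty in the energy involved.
175.711 neV

Using the energy-time uncertainty principle:
ΔEΔt ≥ ℏ/2

The minimum uncertainty in energy is:
ΔE_min = ℏ/(2Δt)
ΔE_min = (1.055e-34 J·s) / (2 × 1.873e-09 s)
ΔE_min = 2.815e-26 J = 175.711 neV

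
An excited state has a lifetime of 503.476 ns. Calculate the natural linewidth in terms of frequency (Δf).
158.056 kHz

Using the energy-time uncertainty principle and E = hf:
ΔEΔt ≥ ℏ/2
hΔf·Δt ≥ ℏ/2

The minimum frequency uncertainty is:
Δf = ℏ/(2hτ) = 1/(4πτ)
Δf = 1/(4π × 5.035e-07 s)
Δf = 1.581e+05 Hz = 158.056 kHz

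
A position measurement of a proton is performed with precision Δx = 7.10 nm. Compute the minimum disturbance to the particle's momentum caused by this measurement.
7.427 × 10^-27 kg·m/s

The uncertainty principle implies that measuring position disturbs momentum:
ΔxΔp ≥ ℏ/2

When we measure position with precision Δx, we necessarily introduce a momentum uncertainty:
Δp ≥ ℏ/(2Δx)
Δp_min = (1.055e-34 J·s) / (2 × 7.100e-09 m)
Δp_min = 7.427e-27 kg·m/s

The more precisely we measure position, the greater the momentum disturbance.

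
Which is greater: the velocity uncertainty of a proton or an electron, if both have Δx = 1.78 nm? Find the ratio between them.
The electron has the larger minimum velocity uncertainty, by a ratio of 1836.2.

For both particles, Δp_min = ℏ/(2Δx) = 2.962e-26 kg·m/s (same for both).

The velocity uncertainty is Δv = Δp/m:
- proton: Δv = 2.962e-26 / 1.673e-27 = 1.771e+01 m/s = 17.710 m/s
- electron: Δv = 2.962e-26 / 9.109e-31 = 3.252e+04 m/s = 32.519 km/s

Ratio: 3.252e+04 / 1.771e+01 = 1836.2

The lighter particle has larger velocity uncertainty because Δv ∝ 1/m.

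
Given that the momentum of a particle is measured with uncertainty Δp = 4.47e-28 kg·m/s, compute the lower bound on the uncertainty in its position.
117.961 nm

Using the Heisenberg uncertainty principle:
ΔxΔp ≥ ℏ/2

The minimum uncertainty in position is:
Δx_min = ℏ/(2Δp)
Δx_min = (1.055e-34 J·s) / (2 × 4.470e-28 kg·m/s)
Δx_min = 1.180e-07 m = 117.961 nm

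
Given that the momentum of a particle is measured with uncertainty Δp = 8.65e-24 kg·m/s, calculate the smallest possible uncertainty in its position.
6.096 pm

Using the Heisenberg uncertainty principle:
ΔxΔp ≥ ℏ/2

The minimum uncertainty in position is:
Δx_min = ℏ/(2Δp)
Δx_min = (1.055e-34 J·s) / (2 × 8.650e-24 kg·m/s)
Δx_min = 6.096e-12 m = 6.096 pm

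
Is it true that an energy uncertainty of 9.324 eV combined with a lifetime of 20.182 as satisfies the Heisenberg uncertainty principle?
No, it violates the uncertainty relation.

Calculate the product ΔEΔt:
ΔE = 9.324 eV = 1.494e-18 J
ΔEΔt = (1.494e-18 J) × (2.018e-17 s)
ΔEΔt = 3.015e-35 J·s

Compare to the minimum allowed value ℏ/2:
ℏ/2 = 5.273e-35 J·s

Since ΔEΔt = 3.015e-35 J·s < 5.273e-35 J·s = ℏ/2,
this violates the uncertainty relation.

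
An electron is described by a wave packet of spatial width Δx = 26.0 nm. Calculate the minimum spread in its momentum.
2.028 × 10^-27 kg·m/s

For a wave packet, the spatial width Δx and momentum spread Δp are related by the uncertainty principle:
ΔxΔp ≥ ℏ/2

The minimum momentum spread is:
Δp_min = ℏ/(2Δx)
Δp_min = (1.055e-34 J·s) / (2 × 2.600e-08 m)
Δp_min = 2.028e-27 kg·m/s

A wave packet cannot have both a well-defined position and well-defined momentum.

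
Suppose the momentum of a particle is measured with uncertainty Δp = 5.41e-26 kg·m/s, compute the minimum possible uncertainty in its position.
974.650 pm

Using the Heisenberg uncertainty principle:
ΔxΔp ≥ ℏ/2

The minimum uncertainty in position is:
Δx_min = ℏ/(2Δp)
Δx_min = (1.055e-34 J·s) / (2 × 5.410e-26 kg·m/s)
Δx_min = 9.747e-10 m = 974.650 pm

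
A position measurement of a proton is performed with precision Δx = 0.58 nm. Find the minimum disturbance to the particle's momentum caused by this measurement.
9.091 × 10^-26 kg·m/s

The uncertainty principle implies that measuring position disturbs momentum:
ΔxΔp ≥ ℏ/2

When we measure position with precision Δx, we necessarily introduce a momentum uncertainty:
Δp ≥ ℏ/(2Δx)
Δp_min = (1.055e-34 J·s) / (2 × 5.800e-10 m)
Δp_min = 9.091e-26 kg·m/s

The more precisely we measure position, the greater the momentum disturbance.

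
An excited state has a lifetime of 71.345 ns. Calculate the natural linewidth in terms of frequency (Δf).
1.115 MHz

Using the energy-time uncertainty principle and E = hf:
ΔEΔt ≥ ℏ/2
hΔf·Δt ≥ ℏ/2

The minimum frequency uncertainty is:
Δf = ℏ/(2hτ) = 1/(4πτ)
Δf = 1/(4π × 7.134e-08 s)
Δf = 1.115e+06 Hz = 1.115 MHz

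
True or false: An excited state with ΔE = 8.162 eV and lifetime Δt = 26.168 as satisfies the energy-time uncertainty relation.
No, it violates the uncertainty relation.

Calculate the product ΔEΔt:
ΔE = 8.162 eV = 1.308e-18 J
ΔEΔt = (1.308e-18 J) × (2.617e-17 s)
ΔEΔt = 3.422e-35 J·s

Compare to the minimum allowed value ℏ/2:
ℏ/2 = 5.273e-35 J·s

Since ΔEΔt = 3.422e-35 J·s < 5.273e-35 J·s = ℏ/2,
this violates the uncertainty relation.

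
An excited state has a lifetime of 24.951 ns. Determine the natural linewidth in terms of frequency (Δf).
3.189 MHz

Using the energy-time uncertainty principle and E = hf:
ΔEΔt ≥ ℏ/2
hΔf·Δt ≥ ℏ/2

The minimum frequency uncertainty is:
Δf = ℏ/(2hτ) = 1/(4πτ)
Δf = 1/(4π × 2.495e-08 s)
Δf = 3.189e+06 Hz = 3.189 MHz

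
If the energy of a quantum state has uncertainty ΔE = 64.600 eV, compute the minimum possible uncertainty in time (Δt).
5.095 as

Using the energy-time uncertainty principle:
ΔEΔt ≥ ℏ/2

The minimum uncertainty in time is:
Δt_min = ℏ/(2ΔE)
Δt_min = (1.055e-34 J·s) / (2 × 1.035e-17 J)
Δt_min = 5.095e-18 s = 5.095 as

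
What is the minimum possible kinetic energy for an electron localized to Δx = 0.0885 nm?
1.216 eV

Localizing a particle requires giving it sufficient momentum uncertainty:

1. From uncertainty principle: Δp ≥ ℏ/(2Δx)
   Δp_min = (1.055e-34 J·s) / (2 × 8.850e-11 m)
   Δp_min = 5.958e-25 kg·m/s

2. This momentum uncertainty corresponds to kinetic energy:
   KE ≈ (Δp)²/(2m) = (5.958e-25)²/(2 × 9.109e-31 kg)
   KE = 1.948e-19 J = 1.216 eV

Tighter localization requires more energy.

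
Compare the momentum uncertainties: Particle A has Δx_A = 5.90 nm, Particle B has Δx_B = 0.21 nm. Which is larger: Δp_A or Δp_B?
Particle B has the larger minimum momentum uncertainty, by a factor of 28.10.

For each particle, the minimum momentum uncertainty is Δp_min = ℏ/(2Δx):

Particle A: Δp_A = ℏ/(2×5.900e-09 m) = 8.937e-27 kg·m/s
Particle B: Δp_B = ℏ/(2×2.100e-10 m) = 2.511e-25 kg·m/s

Ratio: Δp_B/Δp_A = 28.10

Since Δp_min ∝ 1/Δx, the particle with smaller position uncertainty (B) has larger momentum uncertainty.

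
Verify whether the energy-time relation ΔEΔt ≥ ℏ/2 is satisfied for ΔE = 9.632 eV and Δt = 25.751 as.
No, it violates the uncertainty relation.

Calculate the product ΔEΔt:
ΔE = 9.632 eV = 1.543e-18 J
ΔEΔt = (1.543e-18 J) × (2.575e-17 s)
ΔEΔt = 3.974e-35 J·s

Compare to the minimum allowed value ℏ/2:
ℏ/2 = 5.273e-35 J·s

Since ΔEΔt = 3.974e-35 J·s < 5.273e-35 J·s = ℏ/2,
this violates the uncertainty relation.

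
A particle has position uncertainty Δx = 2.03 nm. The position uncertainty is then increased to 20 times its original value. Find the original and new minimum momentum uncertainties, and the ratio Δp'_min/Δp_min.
Original Δp_min = 2.597 × 10^-26 kg·m/s; new Δp'_min = 1.299 × 10^-27 kg·m/s; ratio Δp'_min/Δp_min = 1/20.

From the uncertainty principle ΔxΔp ≥ ℏ/2, the minimum momentum uncertainty is Δp_min = ℏ/(2Δx).

Original (Δx = 2.03 nm = 2.030e-09 m):
Δp_min = (1.055e-34 J·s)/(2 × 2.030e-09 m) = 2.597e-26 kg·m/s

When Δx → 20Δx:
Δp'_min = ℏ/(2 × 20Δx) = (1/20) × ℏ/(2Δx) = (1/20) × Δp_min
Δp'_min = 1/20 × 2.597e-26 kg·m/s = 1.299e-27 kg·m/s

Since Δp_min ∝ 1/Δx, when Δx is increased to 20 times its original value, Δp_min decreases to 1/20 of its original value.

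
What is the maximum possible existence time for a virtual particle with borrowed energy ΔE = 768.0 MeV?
4.285 × 10^-25 s

Using the energy-time uncertainty principle:
ΔEΔt ≥ ℏ/2

For a virtual particle borrowing energy ΔE, the maximum lifetime is:
Δt_max = ℏ/(2ΔE)

Converting energy:
ΔE = 768.0 MeV = 1.230e-10 J

Δt_max = (1.055e-34 J·s) / (2 × 1.230e-10 J)
Δt_max = 4.285e-25 s = 4.285 × 10^-25 s

Virtual particles with higher borrowed energy exist for shorter times.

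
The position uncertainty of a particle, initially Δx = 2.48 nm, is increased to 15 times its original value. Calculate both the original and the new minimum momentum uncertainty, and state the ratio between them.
Original Δp_min = 2.126 × 10^-26 kg·m/s; new Δp'_min = 1.417 × 10^-27 kg·m/s; ratio Δp'_min/Δp_min = 1/15.

From the uncertainty principle ΔxΔp ≥ ℏ/2, the minimum momentum uncertainty is Δp_min = ℏ/(2Δx).

Original (Δx = 2.48 nm = 2.480e-09 m):
Δp_min = (1.055e-34 J·s)/(2 × 2.480e-09 m) = 2.126e-26 kg·m/s

When Δx → 15Δx:
Δp'_min = ℏ/(2 × 15Δx) = (1/15) × ℏ/(2Δx) = (1/15) × Δp_min
Δp'_min = 1/15 × 2.126e-26 kg·m/s = 1.417e-27 kg·m/s

Since Δp_min ∝ 1/Δx, when Δx is increased to 15 times its original value, Δp_min decreases to 1/15 of its original value.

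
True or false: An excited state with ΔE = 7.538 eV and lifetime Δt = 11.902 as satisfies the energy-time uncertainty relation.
No, it violates the uncertainty relation.

Calculate the product ΔEΔt:
ΔE = 7.538 eV = 1.208e-18 J
ΔEΔt = (1.208e-18 J) × (1.190e-17 s)
ΔEΔt = 1.437e-35 J·s

Compare to the minimum allowed value ℏ/2:
ℏ/2 = 5.273e-35 J·s

Since ΔEΔt = 1.437e-35 J·s < 5.273e-35 J·s = ℏ/2,
this violates the uncertainty relation.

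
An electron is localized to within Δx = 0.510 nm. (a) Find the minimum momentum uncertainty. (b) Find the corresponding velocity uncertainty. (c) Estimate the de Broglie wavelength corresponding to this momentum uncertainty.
(a) Δp_min = 1.034 × 10^-25 kg·m/s
(b) Δv_min = 113.498 km/s
(c) λ_dB = 6.409 nm

Step-by-step:

(a) From the uncertainty principle:
Δp_min = ℏ/(2Δx) = (1.055e-34 J·s)/(2 × 5.100e-10 m) = 1.034e-25 kg·m/s

(b) The velocity uncertainty:
Δv = Δp/m = (1.034e-25 kg·m/s)/(9.109e-31 kg) = 1.135e+05 m/s = 113.498 km/s

(c) The de Broglie wavelength for this momentum:
λ = h/p = (6.626e-34 J·s)/(1.034e-25 kg·m/s) = 6.409e-09 m = 6.409 nm

Note: The de Broglie wavelength is comparable to the localization size, as expected from wave-particle duality.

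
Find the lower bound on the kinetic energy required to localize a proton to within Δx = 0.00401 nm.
322.601 meV

Localizing a particle requires giving it sufficient momentum uncertainty:

1. From uncertainty principle: Δp ≥ ℏ/(2Δx)
   Δp_min = (1.055e-34 J·s) / (2 × 4.010e-12 m)
   Δp_min = 1.315e-23 kg·m/s

2. This momentum uncertainty corresponds to kinetic energy:
   KE ≈ (Δp)²/(2m) = (1.315e-23)²/(2 × 1.673e-27 kg)
   KE = 5.169e-20 J = 322.601 meV

Tighter localization requires more energy.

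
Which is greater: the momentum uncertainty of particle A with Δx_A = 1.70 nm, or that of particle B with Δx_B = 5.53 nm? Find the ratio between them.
Particle A has the larger minimum momentum uncertainty, by a factor of 3.25.

For each particle, the minimum momentum uncertainty is Δp_min = ℏ/(2Δx):

Particle A: Δp_A = ℏ/(2×1.700e-09 m) = 3.102e-26 kg·m/s
Particle B: Δp_B = ℏ/(2×5.530e-09 m) = 9.535e-27 kg·m/s

Ratio: Δp_A/Δp_B = 3.25

Since Δp_min ∝ 1/Δx, the particle with smaller position uncertainty (A) has larger momentum uncertainty.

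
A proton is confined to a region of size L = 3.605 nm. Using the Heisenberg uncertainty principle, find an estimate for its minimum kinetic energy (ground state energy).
399.157 neV

Using the uncertainty principle to estimate ground state energy:

1. The position uncertainty is approximately the confinement size:
   Δx ≈ L = 3.605e-09 m

2. From ΔxΔp ≥ ℏ/2, the minimum momentum uncertainty is:
   Δp ≈ ℏ/(2L) = 1.463e-26 kg·m/s

3. The kinetic energy is approximately:
   KE ≈ (Δp)²/(2m) = (1.463e-26)²/(2 × 1.673e-27 kg)
   KE ≈ 6.395e-26 J = 399.157 neV

This is an order-of-magnitude estimate of the ground state energy.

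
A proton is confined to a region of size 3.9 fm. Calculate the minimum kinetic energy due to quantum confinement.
341.055 keV

Using the uncertainty principle:

1. Position uncertainty: Δx ≈ 3.900e-15 m
2. Minimum momentum uncertainty: Δp = ℏ/(2Δx) = 1.352e-20 kg·m/s
3. Minimum kinetic energy:
   KE = (Δp)²/(2m) = (1.352e-20)²/(2 × 1.673e-27 kg)
   KE = 5.464e-14 J = 341.055 keV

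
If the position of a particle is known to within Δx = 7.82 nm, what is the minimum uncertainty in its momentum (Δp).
6.743 × 10^-27 kg·m/s

Using the Heisenberg uncertainty principle:
ΔxΔp ≥ ℏ/2

The minimum uncertainty in momentum is:
Δp_min = ℏ/(2Δx)
Δp_min = (1.055e-34 J·s) / (2 × 7.820e-09 m)
Δp_min = 6.743e-27 kg·m/s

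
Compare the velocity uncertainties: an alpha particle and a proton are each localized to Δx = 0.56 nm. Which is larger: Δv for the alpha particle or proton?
The proton has the larger minimum velocity uncertainty, by a ratio of 4.0.

For both particles, Δp_min = ℏ/(2Δx) = 9.416e-26 kg·m/s (same for both).

The velocity uncertainty is Δv = Δp/m:
- alpha particle: Δv = 9.416e-26 / 6.645e-27 = 1.417e+01 m/s = 14.171 m/s
- proton: Δv = 9.416e-26 / 1.673e-27 = 5.629e+01 m/s = 56.294 m/s

Ratio: 5.629e+01 / 1.417e+01 = 4.0

The lighter particle has larger velocity uncertainty because Δv ∝ 1/m.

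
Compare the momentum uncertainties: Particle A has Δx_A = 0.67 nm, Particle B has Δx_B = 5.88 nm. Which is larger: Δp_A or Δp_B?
Particle A has the larger minimum momentum uncertainty, by a factor of 8.78.

For each particle, the minimum momentum uncertainty is Δp_min = ℏ/(2Δx):

Particle A: Δp_A = ℏ/(2×6.700e-10 m) = 7.870e-26 kg·m/s
Particle B: Δp_B = ℏ/(2×5.880e-09 m) = 8.967e-27 kg·m/s

Ratio: Δp_A/Δp_B = 8.78

Since Δp_min ∝ 1/Δx, the particle with smaller position uncertainty (A) has larger momentum uncertainty.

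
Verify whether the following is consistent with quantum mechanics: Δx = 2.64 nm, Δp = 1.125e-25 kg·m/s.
Yes, it satisfies the uncertainty principle.

Calculate the product ΔxΔp:
ΔxΔp = (2.640e-09 m) × (1.125e-25 kg·m/s)
ΔxΔp = 2.970e-34 J·s

Compare to the minimum allowed value ℏ/2:
ℏ/2 = 5.273e-35 J·s

Since ΔxΔp = 2.970e-34 J·s ≥ 5.273e-35 J·s = ℏ/2,
the measurement satisfies the uncertainty principle.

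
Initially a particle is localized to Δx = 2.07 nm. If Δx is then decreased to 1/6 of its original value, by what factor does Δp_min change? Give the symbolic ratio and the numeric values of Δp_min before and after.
Original Δp_min = 2.547 × 10^-26 kg·m/s; new Δp'_min = 1.528 × 10^-25 kg·m/s; ratio Δp'_min/Δp_min = 6.

From the uncertainty principle ΔxΔp ≥ ℏ/2, the minimum momentum uncertainty is Δp_min = ℏ/(2Δx).

Original (Δx = 2.07 nm = 2.070e-09 m):
Δp_min = (1.055e-34 J·s)/(2 × 2.070e-09 m) = 2.547e-26 kg·m/s

When Δx → (1/6)Δx:
Δp'_min = ℏ/(2 × (1/6)Δx) = 6 × ℏ/(2Δx) = 6 × Δp_min
Δp'_min = 6 × 2.547e-26 kg·m/s = 1.528e-25 kg·m/s

Since Δp_min ∝ 1/Δx, when Δx is decreased to 1/6 of its original value, Δp_min increases to 6 times its original value.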